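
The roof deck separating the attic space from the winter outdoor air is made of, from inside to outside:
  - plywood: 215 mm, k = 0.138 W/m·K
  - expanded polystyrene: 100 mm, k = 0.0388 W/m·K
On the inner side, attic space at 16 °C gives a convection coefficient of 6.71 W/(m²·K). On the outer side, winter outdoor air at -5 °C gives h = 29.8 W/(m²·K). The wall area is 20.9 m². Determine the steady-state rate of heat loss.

Treating each layer as a thermal resistance in series:
R_inner film = 1/(h_i·A) = 1/(6.71×20.9) = 0.007131 K/W
R_plywood = L/(kA) = 0.215/(0.138×20.9) = 0.07454 K/W
R_expanded polystyrene = L/(kA) = 0.1/(0.0388×20.9) = 0.1233 K/W
R_outer film = 1/(h_o·A) = 1/(29.8×20.9) = 0.001606 K/W
R_total = 0.2066 K/W
Q = ΔT / R_total = 21 / 0.2066

Q ≈ 102 W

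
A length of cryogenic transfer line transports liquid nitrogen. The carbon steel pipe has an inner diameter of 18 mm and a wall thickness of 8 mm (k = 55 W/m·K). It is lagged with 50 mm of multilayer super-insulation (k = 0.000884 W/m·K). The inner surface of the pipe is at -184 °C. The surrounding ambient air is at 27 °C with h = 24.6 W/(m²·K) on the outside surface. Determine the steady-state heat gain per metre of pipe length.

Radial resistances (cylindrical: R_cond = ln(r_o/r_i)/(2πkL), R_conv = 1/(h·2πrL)):
R_carbon steel pipe wall = ln(17/9)/(2π×55×1) = 0.00184 K/W
R_multilayer super-insulation = ln(67/17)/(2π×0.000884×1) = 246.9 K/W
R_outer film = 1/(h_o·2πr_oL) = 1/(24.6×2π×0.067×1) = 0.09656 K/W
R_total = 247 K/W
Q = ΔT/R_total = 211/247

q′ ≈ 0.854 W/m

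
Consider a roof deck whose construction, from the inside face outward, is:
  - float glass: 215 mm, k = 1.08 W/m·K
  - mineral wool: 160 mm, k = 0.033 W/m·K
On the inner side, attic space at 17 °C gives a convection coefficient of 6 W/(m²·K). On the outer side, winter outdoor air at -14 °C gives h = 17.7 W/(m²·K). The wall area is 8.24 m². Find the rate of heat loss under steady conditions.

Using the resistance-network approach (series):
R_inner film = 1/(h_i·A) = 1/(6×8.24) = 0.02023 K/W
R_float glass = L/(kA) = 0.215/(1.08×8.24) = 0.02416 K/W
R_mineral wool = L/(kA) = 0.16/(0.033×8.24) = 0.5884 K/W
R_outer film = 1/(h_o·A) = 1/(17.7×8.24) = 0.006856 K/W
R_total = 0.6397 K/W
Q = ΔT / R_total = 31 / 0.6397

Q ≈ 48.5 W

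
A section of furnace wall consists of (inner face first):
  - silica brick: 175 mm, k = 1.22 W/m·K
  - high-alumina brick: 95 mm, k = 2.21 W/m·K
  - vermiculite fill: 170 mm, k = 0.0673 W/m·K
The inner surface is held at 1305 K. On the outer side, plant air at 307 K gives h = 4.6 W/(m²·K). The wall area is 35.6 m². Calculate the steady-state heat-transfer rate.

Treating each layer as a thermal resistance in series:
R_silica brick = L/(kA) = 0.175/(1.22×35.6) = 0.004029 K/W
R_high-alumina brick = L/(kA) = 0.095/(2.21×35.6) = 0.001207 K/W
R_vermiculite fill = L/(kA) = 0.17/(0.0673×35.6) = 0.07096 K/W
R_outer film = 1/(h_o·A) = 1/(4.6×35.6) = 0.006106 K/W
R_total = 0.0823 K/W
Q = ΔT / R_total = 998 / 0.0823

Q ≈ 12100 W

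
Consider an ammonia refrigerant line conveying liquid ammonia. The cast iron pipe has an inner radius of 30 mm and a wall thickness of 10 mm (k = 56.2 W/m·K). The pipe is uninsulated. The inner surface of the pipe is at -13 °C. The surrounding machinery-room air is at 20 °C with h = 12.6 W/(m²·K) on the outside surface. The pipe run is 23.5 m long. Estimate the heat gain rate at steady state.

Q ≈ 2450 W

For a radial system each layer contributes R = ln(r_out/r_in)/(2πkL); films add R = 1/(hA).
R_cast iron pipe wall = ln(40/30)/(2π×56.2×23.5) = 3.467×10^-5 K/W
R_outer film = 1/(h_o·2πr_oL) = 1/(12.6×2π×0.04×23.5) = 0.01344 K/W
R_total = 0.01347 K/W
Q = ΔT/R_total = 33/0.01347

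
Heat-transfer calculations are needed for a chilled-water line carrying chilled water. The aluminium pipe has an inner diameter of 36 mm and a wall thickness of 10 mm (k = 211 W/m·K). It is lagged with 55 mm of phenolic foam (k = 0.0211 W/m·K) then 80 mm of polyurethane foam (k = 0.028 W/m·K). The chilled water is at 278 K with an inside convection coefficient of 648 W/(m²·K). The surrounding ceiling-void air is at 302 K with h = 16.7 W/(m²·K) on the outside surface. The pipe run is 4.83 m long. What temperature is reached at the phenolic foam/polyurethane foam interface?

Per-layer cylindrical resistances, series-summed:
R_inner film = 1/(h_i·2πr₁L) = 1/(648×2π×0.018×4.83) = 0.002825 K/W
R_aluminium pipe wall = ln(28/18)/(2π×211×4.83) = 6.9×10^-5 K/W
R_phenolic foam = ln(83/28)/(2π×0.0211×4.83) = 1.697 K/W
R_polyurethane foam = ln(163/83)/(2π×0.028×4.83) = 0.7943 K/W
R_outer film = 1/(h_o·2πr_oL) = 1/(16.7×2π×0.163×4.83) = 0.01211 K/W
R_total = 2.506 K/W
Q = ΔT/R_total = 24/2.506
Q = 9.58 W
T_interface = T_inner + Q·ΣR(inner→interface) = 278 + 9.58×1.7

T ≈ 294 K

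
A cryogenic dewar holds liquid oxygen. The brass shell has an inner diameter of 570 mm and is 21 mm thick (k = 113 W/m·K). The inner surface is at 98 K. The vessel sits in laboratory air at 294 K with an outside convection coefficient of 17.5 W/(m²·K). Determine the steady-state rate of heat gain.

Q ≈ 4020 W

For a spherical shell R = (1/r₁ − 1/r₂)/(4πk); film R = 1/(h·4πr²). In series:
R_brass shell = (1/0.285 − 1/0.306)/(4π×113) = 1.696×10^-4 K/W
R_outer film = 1/(h·4πr_o²) = 1/(17.5×4π×0.306²) = 0.04856 K/W
R_total = 0.04873 K/W
Q = ΔT/R_total = 196/0.04873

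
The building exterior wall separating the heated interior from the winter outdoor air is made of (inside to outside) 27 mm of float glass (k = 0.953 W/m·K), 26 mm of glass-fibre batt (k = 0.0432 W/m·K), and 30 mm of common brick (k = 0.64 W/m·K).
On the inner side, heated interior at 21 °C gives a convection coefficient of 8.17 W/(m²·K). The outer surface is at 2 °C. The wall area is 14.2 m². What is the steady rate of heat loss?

Q ≈ 337 W

Series thermal resistances:
R_inner film = 1/(h_i·A) = 1/(8.17×14.2) = 0.00862 K/W
R_float glass = L/(kA) = 0.027/(0.953×14.2) = 0.001995 K/W
R_glass-fibre batt = L/(kA) = 0.026/(0.0432×14.2) = 0.04238 K/W
R_common brick = L/(kA) = 0.03/(0.64×14.2) = 0.003301 K/W
R_total = 0.0563 K/W
Q = ΔT / R_total = 19 / 0.0563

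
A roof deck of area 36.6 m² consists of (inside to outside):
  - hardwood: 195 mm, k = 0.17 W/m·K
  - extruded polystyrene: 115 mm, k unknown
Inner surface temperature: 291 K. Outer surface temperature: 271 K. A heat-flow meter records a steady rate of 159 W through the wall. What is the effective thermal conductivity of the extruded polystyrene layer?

Thermal resistances in series:
R_hardwood = L/(kA) = 0.195/(0.17×36.6) = 0.03134 K/W
Sum of known resistances R_other = 0.03134 K/W
Total R = ΔT/Q = 20/159 = 0.1258 K/W
R_extruded polystyrene = R_total − R_other = 0.09445 K/W
k = L/(R·A) = 0.115/(0.09445×36.6)

k ≈ 0.0333 W/(m·K)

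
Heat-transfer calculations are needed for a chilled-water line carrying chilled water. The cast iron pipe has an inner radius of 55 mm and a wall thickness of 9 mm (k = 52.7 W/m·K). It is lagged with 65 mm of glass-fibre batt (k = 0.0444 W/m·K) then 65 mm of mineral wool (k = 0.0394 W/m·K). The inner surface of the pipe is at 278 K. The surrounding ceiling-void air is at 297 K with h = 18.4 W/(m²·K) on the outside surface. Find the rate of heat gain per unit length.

Radial resistances (cylindrical: R_cond = ln(r_o/r_i)/(2πkL), R_conv = 1/(h·2πrL)):
R_cast iron pipe wall = ln(64/55)/(2π×52.7×1) = 4.577×10^-4 K/W
R_glass-fibre batt = ln(129/64)/(2π×0.0444×1) = 2.513 K/W
R_mineral wool = ln(194/129)/(2π×0.0394×1) = 1.648 K/W
R_outer film = 1/(h_o·2πr_oL) = 1/(18.4×2π×0.194×1) = 0.04459 K/W
R_total = 4.206 K/W
Q = ΔT/R_total = 19/4.206

q′ ≈ 4.52 W/m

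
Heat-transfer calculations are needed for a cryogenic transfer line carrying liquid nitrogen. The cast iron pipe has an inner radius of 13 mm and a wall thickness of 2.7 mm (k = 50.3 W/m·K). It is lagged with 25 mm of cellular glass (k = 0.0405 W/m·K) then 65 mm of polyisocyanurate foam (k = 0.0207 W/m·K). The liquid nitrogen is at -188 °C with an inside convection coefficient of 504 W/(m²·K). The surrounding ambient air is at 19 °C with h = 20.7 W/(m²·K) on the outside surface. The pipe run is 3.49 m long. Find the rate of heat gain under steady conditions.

Q ≈ 64.6 W

Per-layer cylindrical resistances, series-summed:
R_inner film = 1/(h_i·2πr₁L) = 1/(504×2π×0.013×3.49) = 0.00696 K/W
R_cast iron pipe wall = ln(15.7/13)/(2π×50.3×3.49) = 1.711×10^-4 K/W
R_cellular glass = ln(40.7/15.7)/(2π×0.0405×3.49) = 1.073 K/W
R_polyisocyanurate foam = ln(105.7/40.7)/(2π×0.0207×3.49) = 2.103 K/W
R_outer film = 1/(h_o·2πr_oL) = 1/(20.7×2π×0.1057×3.49) = 0.02084 K/W
R_total = 3.203 K/W
Q = ΔT/R_total = 207/3.203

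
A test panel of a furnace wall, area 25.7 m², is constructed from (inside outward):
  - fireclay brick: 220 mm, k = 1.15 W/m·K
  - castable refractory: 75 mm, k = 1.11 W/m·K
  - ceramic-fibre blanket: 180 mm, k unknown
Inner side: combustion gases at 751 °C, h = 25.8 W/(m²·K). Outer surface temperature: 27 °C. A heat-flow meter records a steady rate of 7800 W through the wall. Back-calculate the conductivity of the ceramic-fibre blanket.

k ≈ 0.0862 W/(m·K)

Thermal resistances in series:
R_inner film = 1/(h_i·A) = 1/(25.8×25.7) = 0.001508 K/W
R_fireclay brick = L/(kA) = 0.22/(1.15×25.7) = 0.007444 K/W
R_castable refractory = L/(kA) = 0.075/(1.11×25.7) = 0.002629 K/W
Sum of known resistances R_other = 0.01158 K/W
Total R = ΔT/Q = 724/7800 = 0.09282 K/W
R_ceramic-fibre blanket = R_total − R_other = 0.08124 K/W
k = L/(R·A) = 0.18/(0.08124×25.7)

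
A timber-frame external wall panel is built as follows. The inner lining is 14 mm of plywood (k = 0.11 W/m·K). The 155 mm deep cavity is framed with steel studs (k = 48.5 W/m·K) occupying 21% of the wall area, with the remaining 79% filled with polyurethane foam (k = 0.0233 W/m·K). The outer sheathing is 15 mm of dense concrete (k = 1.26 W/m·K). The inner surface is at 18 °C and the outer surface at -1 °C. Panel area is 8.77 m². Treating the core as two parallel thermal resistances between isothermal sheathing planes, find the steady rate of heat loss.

Q ≈ 1080 W

Sheathing layers in series; stud and cavity paths in parallel between them.
R_inner = 0.014/(0.11×8.77) = 0.01451 K/W
R_stud  = 0.155/(48.5×0.21×8.77) = 0.001735 K/W
R_cav   = 0.155/(0.0233×0.79×8.77) = 0.9602 K/W
1/R_core = 1/R_stud + 1/R_cav → R_core = 0.001732 K/W
R_outer = 0.015/(1.26×8.77) = 0.001357 K/W
R_total = 0.0176 K/W
Q = ΔT/R_total = 19/0.0176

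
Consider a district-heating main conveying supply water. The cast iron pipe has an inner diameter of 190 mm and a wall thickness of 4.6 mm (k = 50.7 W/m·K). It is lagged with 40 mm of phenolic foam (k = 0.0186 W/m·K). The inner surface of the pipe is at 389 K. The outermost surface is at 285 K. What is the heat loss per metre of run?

Cylindrical conduction, so R = ln(r₂/r₁)/(2πkL) per layer, in series:
R_cast iron pipe wall = ln(99.6/95)/(2π×50.7×1) = 1.484×10^-4 K/W
R_phenolic foam = ln(139.6/99.6)/(2π×0.0186×1) = 2.889 K/W
R_total = 2.889 K/W
Q = ΔT/R_total = 104/2.889

q′ ≈ 36 W/m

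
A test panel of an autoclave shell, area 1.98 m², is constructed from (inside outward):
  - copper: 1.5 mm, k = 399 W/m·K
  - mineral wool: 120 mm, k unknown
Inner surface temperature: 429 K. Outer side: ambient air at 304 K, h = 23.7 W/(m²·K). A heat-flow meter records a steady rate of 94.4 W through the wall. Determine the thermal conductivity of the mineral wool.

k ≈ 0.0465 W/(m·K)

Thermal resistances in series:
R_copper = L/(kA) = 0.0015/(399×1.98) = 1.899×10^-6 K/W
R_outer film = 1/(h_o·A) = 1/(23.7×1.98) = 0.02131 K/W
Sum of known resistances R_other = 0.02131 K/W
Total R = ΔT/Q = 125/94.4 = 1.324 K/W
R_mineral wool = R_total − R_other = 1.303 K/W
k = L/(R·A) = 0.12/(1.303×1.98)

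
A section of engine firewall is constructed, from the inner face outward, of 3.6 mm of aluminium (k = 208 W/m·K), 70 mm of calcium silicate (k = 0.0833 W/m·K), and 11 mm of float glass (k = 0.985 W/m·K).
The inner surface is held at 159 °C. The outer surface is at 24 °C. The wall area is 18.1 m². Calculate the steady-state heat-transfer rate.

Model the wall as resistances in series:
R_aluminium = L/(kA) = 0.0036/(208×18.1) = 9.562×10^-7 K/W
R_calcium silicate = L/(kA) = 0.07/(0.0833×18.1) = 0.04643 K/W
R_float glass = L/(kA) = 0.011/(0.985×18.1) = 6.17×10^-4 K/W
R_total = 0.04705 K/W
Q = ΔT / R_total = 135 / 0.04705

Q ≈ 2870 W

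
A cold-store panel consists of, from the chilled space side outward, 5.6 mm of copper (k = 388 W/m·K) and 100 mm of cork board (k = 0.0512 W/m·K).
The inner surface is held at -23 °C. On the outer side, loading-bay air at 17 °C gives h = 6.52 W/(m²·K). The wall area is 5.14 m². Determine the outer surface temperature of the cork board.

Treating each layer as a thermal resistance in series:
R_copper = L/(kA) = 0.0056/(388×5.14) = 2.808×10^-6 K/W
R_cork board = L/(kA) = 0.1/(0.0512×5.14) = 0.38 K/W
R_outer film = 1/(h_o·A) = 1/(6.52×5.14) = 0.02984 K/W
R_total = 0.4098 K/W;  Q = ΔT/R_total = 40/0.4098 = 97.6 W
T_interface = T_inner + Q·ΣR(inner→interface) = -23 + 97.6×0.38

T ≈ 14.1 °C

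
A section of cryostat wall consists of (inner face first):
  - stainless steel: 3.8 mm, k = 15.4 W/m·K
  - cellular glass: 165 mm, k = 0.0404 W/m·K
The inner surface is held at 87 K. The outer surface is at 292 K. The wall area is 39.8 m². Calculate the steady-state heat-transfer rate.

Q ≈ 2000 W

Series thermal resistances:
R_stainless steel = L/(kA) = 0.0038/(15.4×39.8) = 6.2×10^-6 K/W
R_cellular glass = L/(kA) = 0.165/(0.0404×39.8) = 0.1026 K/W
R_total = 0.1026 K/W
Q = ΔT / R_total = 205 / 0.1026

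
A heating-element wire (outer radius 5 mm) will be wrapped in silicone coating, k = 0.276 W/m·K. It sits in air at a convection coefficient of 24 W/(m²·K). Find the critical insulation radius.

r_cr ≈ 11.5 mm

For a cylinder r_cr = k/h = 0.276/24
r_cr = 11.5 mm; since the bare radius (5 mm) is below r_cr, adding a thin layer of insulation will *increase* heat loss.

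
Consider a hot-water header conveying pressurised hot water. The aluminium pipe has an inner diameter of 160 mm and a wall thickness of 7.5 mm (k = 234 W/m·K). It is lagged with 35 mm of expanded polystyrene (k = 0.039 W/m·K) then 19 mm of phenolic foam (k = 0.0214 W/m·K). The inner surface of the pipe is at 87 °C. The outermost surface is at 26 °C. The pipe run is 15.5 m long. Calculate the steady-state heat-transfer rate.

For a radial system each layer contributes R = ln(r_out/r_in)/(2πkL); films add R = 1/(hA).
R_aluminium pipe wall = ln(87.5/80)/(2π×234×15.5) = 3.932×10^-6 K/W
R_expanded polystyrene = ln(122.5/87.5)/(2π×0.039×15.5) = 0.08859 K/W
R_phenolic foam = ln(141.5/122.5)/(2π×0.0214×15.5) = 0.06918 K/W
R_total = 0.1578 K/W
Q = ΔT/R_total = 61/0.1578

Q ≈ 387 W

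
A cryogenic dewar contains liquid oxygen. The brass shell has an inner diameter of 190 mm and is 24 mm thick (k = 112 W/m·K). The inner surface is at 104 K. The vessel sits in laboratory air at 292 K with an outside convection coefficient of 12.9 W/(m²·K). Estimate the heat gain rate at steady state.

Radial (spherical) resistances in series:
R_brass shell = (1/0.095 − 1/0.119)/(4π×112) = 0.001508 K/W
R_outer film = 1/(h·4πr_o²) = 1/(12.9×4π×0.119²) = 0.4356 K/W
R_total = 0.4371 K/W
Q = ΔT/R_total = 188/0.4371

Q ≈ 430 W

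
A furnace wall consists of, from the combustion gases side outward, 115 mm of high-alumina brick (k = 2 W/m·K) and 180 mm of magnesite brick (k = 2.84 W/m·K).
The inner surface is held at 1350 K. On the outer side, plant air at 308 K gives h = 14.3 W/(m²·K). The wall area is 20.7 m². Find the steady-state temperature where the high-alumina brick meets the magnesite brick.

T ≈ 1040 K

Treating each layer as a thermal resistance in series:
R_high-alumina brick = L/(kA) = 0.115/(2×20.7) = 0.002778 K/W
R_magnesite brick = L/(kA) = 0.18/(2.84×20.7) = 0.003062 K/W
R_outer film = 1/(h_o·A) = 1/(14.3×20.7) = 0.003378 K/W
R_total = 0.009218 K/W;  Q = ΔT/R_total = 1042/0.009218 = 113000 W
T_interface = T_inner − Q·ΣR(inner→interface) = 1350 − 113000×0.002778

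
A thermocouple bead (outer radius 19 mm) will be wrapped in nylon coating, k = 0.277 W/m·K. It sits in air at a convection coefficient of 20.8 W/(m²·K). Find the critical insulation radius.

For a sphere r_cr = 2k/h = 2×0.277/20.8
r_cr = 26.6 mm; since the bare radius (19 mm) is below r_cr, adding a thin layer of insulation will *increase* heat loss.

r_cr ≈ 26.6 mm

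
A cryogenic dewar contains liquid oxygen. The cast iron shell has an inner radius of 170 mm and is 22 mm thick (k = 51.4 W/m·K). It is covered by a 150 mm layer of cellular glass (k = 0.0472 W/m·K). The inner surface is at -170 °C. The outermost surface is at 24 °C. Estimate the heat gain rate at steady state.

Q ≈ 50.4 W

Radial (spherical) resistances in series:
R_cast iron shell = (1/0.17 − 1/0.192)/(4π×51.4) = 0.001044 K/W
R_cellular glass = (1/0.192 − 1/0.342)/(4π×0.0472) = 3.851 K/W
R_total = 3.852 K/W
Q = ΔT/R_total = 194/3.852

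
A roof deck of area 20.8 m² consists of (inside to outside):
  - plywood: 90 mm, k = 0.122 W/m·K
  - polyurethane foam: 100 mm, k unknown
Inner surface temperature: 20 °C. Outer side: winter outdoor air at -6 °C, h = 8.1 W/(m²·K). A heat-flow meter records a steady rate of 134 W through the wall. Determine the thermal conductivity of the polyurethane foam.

k ≈ 0.0315 W/(m·K)

Model the wall as resistances in series:
R_plywood = L/(kA) = 0.09/(0.122×20.8) = 0.03547 K/W
R_outer film = 1/(h_o·A) = 1/(8.1×20.8) = 0.005935 K/W
Sum of known resistances R_other = 0.0414 K/W
Total R = ΔT/Q = 26/134 = 0.194 K/W
R_polyurethane foam = R_total − R_other = 0.1526 K/W
k = L/(R·A) = 0.1/(0.1526×20.8)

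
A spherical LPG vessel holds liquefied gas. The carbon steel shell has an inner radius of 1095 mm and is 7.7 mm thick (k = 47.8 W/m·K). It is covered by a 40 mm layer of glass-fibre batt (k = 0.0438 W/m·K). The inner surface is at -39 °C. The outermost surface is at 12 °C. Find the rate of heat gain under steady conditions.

Q ≈ 884 W

Spherical conduction: R = (1/r_in − 1/r_out)/(4πk) per layer; series-sum.
R_carbon steel shell = (1/1.095 − 1/1.1027)/(4π×47.8) = 1.062×10^-5 K/W
R_glass-fibre batt = (1/1.1027 − 1/1.1427)/(4π×0.0438) = 0.05767 K/W
R_total = 0.05769 K/W
Q = ΔT/R_total = 51/0.05769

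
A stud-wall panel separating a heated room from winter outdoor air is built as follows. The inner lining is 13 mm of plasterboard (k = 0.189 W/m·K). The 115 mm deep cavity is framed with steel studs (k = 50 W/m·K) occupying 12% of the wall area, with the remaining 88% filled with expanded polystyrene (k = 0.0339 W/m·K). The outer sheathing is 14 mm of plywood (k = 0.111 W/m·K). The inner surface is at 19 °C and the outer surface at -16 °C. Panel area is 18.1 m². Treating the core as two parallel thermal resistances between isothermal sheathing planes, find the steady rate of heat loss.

Q ≈ 2960 W

Sheathing layers in series; stud and cavity paths in parallel between them.
R_inner = 0.013/(0.189×18.1) = 0.0038 K/W
R_stud  = 0.115/(50×0.12×18.1) = 0.001059 K/W
R_cav   = 0.115/(0.0339×0.88×18.1) = 0.213 K/W
1/R_core = 1/R_stud + 1/R_cav → R_core = 0.001054 K/W
R_outer = 0.014/(0.111×18.1) = 0.006968 K/W
R_total = 0.01182 K/W
Q = ΔT/R_total = 35/0.01182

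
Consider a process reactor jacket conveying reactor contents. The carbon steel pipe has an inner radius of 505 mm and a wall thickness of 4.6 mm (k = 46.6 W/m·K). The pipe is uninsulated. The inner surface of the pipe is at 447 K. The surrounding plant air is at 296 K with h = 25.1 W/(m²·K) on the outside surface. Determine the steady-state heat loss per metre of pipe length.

Per-layer cylindrical resistances, series-summed:
R_carbon steel pipe wall = ln(509.6/505)/(2π×46.6×1) = 3.097×10^-5 K/W
R_outer film = 1/(h_o·2πr_oL) = 1/(25.1×2π×0.5096×1) = 0.01244 K/W
R_total = 0.01247 K/W
Q = ΔT/R_total = 151/0.01247

q′ ≈ 12100 W/m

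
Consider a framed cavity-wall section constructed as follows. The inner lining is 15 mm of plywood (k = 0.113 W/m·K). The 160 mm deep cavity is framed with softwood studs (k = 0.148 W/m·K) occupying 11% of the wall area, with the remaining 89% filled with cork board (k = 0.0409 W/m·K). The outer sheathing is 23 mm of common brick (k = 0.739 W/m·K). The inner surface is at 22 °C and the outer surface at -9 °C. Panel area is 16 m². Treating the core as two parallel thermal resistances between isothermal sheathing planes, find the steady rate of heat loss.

Q ≈ 155 W

Sheathing layers in series; stud and cavity paths in parallel between them.
R_inner = 0.015/(0.113×16) = 0.008296 K/W
R_stud  = 0.16/(0.148×0.11×16) = 0.6143 K/W
R_cav   = 0.16/(0.0409×0.89×16) = 0.2747 K/W
1/R_core = 1/R_stud + 1/R_cav → R_core = 0.1898 K/W
R_outer = 0.023/(0.739×16) = 0.001945 K/W
R_total = 0.2001 K/W
Q = ΔT/R_total = 31/0.2001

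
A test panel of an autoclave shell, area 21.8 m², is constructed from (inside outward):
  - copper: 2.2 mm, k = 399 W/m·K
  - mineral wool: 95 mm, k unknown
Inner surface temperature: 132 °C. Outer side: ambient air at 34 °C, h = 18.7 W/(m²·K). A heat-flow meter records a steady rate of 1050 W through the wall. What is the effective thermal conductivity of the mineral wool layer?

k ≈ 0.048 W/(m·K)

Using the resistance-network approach (series):
R_copper = L/(kA) = 0.0022/(399×21.8) = 2.529×10^-7 K/W
R_outer film = 1/(h_o·A) = 1/(18.7×21.8) = 0.002453 K/W
Sum of known resistances R_other = 0.002453 K/W
Total R = ΔT/Q = 98/1050 = 0.09333 K/W
R_mineral wool = R_total − R_other = 0.09088 K/W
k = L/(R·A) = 0.095/(0.09088×21.8)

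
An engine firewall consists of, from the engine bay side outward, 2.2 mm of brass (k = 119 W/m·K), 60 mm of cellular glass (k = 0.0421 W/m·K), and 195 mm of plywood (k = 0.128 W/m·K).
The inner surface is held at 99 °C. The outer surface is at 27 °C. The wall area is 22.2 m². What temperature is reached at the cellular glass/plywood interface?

T ≈ 64.2 °C

Treating each layer as a thermal resistance in series:
R_brass = L/(kA) = 0.0022/(119×22.2) = 8.328×10^-7 K/W
R_cellular glass = L/(kA) = 0.06/(0.0421×22.2) = 0.0642 K/W
R_plywood = L/(kA) = 0.195/(0.128×22.2) = 0.06862 K/W
R_total = 0.1328 K/W;  Q = ΔT/R_total = 72/0.1328 = 542.1 W
T_interface = T_inner − Q·ΣR(inner→interface) = 99 − 542×0.0642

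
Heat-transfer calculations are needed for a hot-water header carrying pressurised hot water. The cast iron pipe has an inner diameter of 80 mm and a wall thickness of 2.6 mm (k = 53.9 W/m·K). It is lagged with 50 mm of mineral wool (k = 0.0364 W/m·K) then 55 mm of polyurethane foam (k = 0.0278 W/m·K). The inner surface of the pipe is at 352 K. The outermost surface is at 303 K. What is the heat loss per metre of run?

Radial resistances (cylindrical: R_cond = ln(r_o/r_i)/(2πkL), R_conv = 1/(h·2πrL)):
R_cast iron pipe wall = ln(42.6/40)/(2π×53.9×1) = 1.86×10^-4 K/W
R_mineral wool = ln(92.6/42.6)/(2π×0.0364×1) = 3.395 K/W
R_polyurethane foam = ln(147.6/92.6)/(2π×0.0278×1) = 2.669 K/W
R_total = 6.064 K/W
Q = ΔT/R_total = 49/6.064

q′ ≈ 8.08 W/m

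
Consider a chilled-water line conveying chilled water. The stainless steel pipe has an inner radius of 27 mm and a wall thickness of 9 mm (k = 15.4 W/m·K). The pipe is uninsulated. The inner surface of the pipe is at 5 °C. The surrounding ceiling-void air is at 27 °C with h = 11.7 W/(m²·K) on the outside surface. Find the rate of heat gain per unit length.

q′ ≈ 57.8 W/m

Radial resistances (cylindrical: R_cond = ln(r_o/r_i)/(2πkL), R_conv = 1/(h·2πrL)):
R_stainless steel pipe wall = ln(36/27)/(2π×15.4×1) = 0.002973 K/W
R_outer film = 1/(h_o·2πr_oL) = 1/(11.7×2π×0.036×1) = 0.3779 K/W
R_total = 0.3808 K/W
Q = ΔT/R_total = 22/0.3808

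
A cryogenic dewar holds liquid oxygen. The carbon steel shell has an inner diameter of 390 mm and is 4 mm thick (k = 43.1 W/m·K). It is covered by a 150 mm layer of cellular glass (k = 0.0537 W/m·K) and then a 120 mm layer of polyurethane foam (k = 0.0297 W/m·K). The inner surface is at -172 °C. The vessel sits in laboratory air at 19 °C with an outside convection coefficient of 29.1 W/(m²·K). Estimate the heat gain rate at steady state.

Q ≈ 36.9 W

Each spherical layer contributes R = (1/r_i − 1/r_o)/(4πk):
R_carbon steel shell = (1/0.195 − 1/0.199)/(4π×43.1) = 1.903×10^-4 K/W
R_cellular glass = (1/0.199 − 1/0.349)/(4π×0.0537) = 3.201 K/W
R_polyurethane foam = (1/0.349 − 1/0.469)/(4π×0.0297) = 1.964 K/W
R_outer film = 1/(h·4πr_o²) = 1/(29.1×4π×0.469²) = 0.01243 K/W
R_total = 5.178 K/W
Q = ΔT/R_total = 191/5.178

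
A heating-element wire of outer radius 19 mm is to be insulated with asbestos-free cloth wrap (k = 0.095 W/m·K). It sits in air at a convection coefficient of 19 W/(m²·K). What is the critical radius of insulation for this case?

For a cylinder r_cr = k/h = 0.095/19
r_cr = 5 mm; since the bare radius (19 mm) is above r_cr, any added insulation will reduce heat loss.

r_cr ≈ 5 mm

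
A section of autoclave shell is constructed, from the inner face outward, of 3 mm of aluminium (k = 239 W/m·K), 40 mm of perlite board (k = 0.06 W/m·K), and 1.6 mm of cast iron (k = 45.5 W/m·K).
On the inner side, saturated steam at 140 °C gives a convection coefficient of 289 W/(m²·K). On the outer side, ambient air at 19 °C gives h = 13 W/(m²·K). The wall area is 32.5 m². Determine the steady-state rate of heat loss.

Q ≈ 5260 W

Using the resistance-network approach (series):
R_inner film = 1/(h_i·A) = 1/(289×32.5) = 1.065×10^-4 K/W
R_aluminium = L/(kA) = 0.003/(239×32.5) = 3.862×10^-7 K/W
R_perlite board = L/(kA) = 0.04/(0.06×32.5) = 0.02051 K/W
R_cast iron = L/(kA) = 0.0016/(45.5×32.5) = 1.082×10^-6 K/W
R_outer film = 1/(h_o·A) = 1/(13×32.5) = 0.002367 K/W
R_total = 0.02299 K/W
Q = ΔT / R_total = 121 / 0.02299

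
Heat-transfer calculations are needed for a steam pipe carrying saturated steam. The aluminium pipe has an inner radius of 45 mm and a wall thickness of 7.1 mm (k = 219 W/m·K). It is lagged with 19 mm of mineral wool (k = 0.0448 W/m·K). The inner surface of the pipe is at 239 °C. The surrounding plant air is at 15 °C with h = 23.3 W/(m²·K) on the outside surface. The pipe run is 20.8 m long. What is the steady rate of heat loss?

Q ≈ 3880 W

Per-layer cylindrical resistances, series-summed:
R_aluminium pipe wall = ln(52.1/45)/(2π×219×20.8) = 5.119×10^-6 K/W
R_mineral wool = ln(71.1/52.1)/(2π×0.0448×20.8) = 0.0531 K/W
R_outer film = 1/(h_o·2πr_oL) = 1/(23.3×2π×0.0711×20.8) = 0.004619 K/W
R_total = 0.05773 K/W
Q = ΔT/R_total = 224/0.05773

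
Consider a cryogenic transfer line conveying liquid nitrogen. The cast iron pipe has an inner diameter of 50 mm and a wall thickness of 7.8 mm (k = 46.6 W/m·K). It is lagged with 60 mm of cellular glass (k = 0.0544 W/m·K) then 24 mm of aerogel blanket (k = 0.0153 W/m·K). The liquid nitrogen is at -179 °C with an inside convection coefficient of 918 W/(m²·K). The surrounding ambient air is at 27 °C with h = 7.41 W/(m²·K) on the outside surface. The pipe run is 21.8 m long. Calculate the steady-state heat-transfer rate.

Q ≈ 798 W

Treating each annulus and film as a series resistance:
R_inner film = 1/(h_i·2πr₁L) = 1/(918×2π×0.025×21.8) = 3.181×10^-4 K/W
R_cast iron pipe wall = ln(32.8/25)/(2π×46.6×21.8) = 4.254×10^-5 K/W
R_cellular glass = ln(92.8/32.8)/(2π×0.0544×21.8) = 0.1396 K/W
R_aerogel blanket = ln(116.8/92.8)/(2π×0.0153×21.8) = 0.1098 K/W
R_outer film = 1/(h_o·2πr_oL) = 1/(7.41×2π×0.1168×21.8) = 0.008435 K/W
R_total = 0.2581 K/W
Q = ΔT/R_total = 206/0.2581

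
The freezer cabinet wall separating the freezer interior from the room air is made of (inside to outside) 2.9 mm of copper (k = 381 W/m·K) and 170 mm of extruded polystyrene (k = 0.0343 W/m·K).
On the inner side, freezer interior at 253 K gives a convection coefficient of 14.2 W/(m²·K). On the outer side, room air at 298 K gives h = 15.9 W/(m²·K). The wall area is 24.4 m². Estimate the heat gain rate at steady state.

Model the wall as resistances in series:
R_inner film = 1/(h_i·A) = 1/(14.2×24.4) = 0.002886 K/W
R_copper = L/(kA) = 0.0029/(381×24.4) = 3.119×10^-7 K/W
R_extruded polystyrene = L/(kA) = 0.17/(0.0343×24.4) = 0.2031 K/W
R_outer film = 1/(h_o·A) = 1/(15.9×24.4) = 0.002578 K/W
R_total = 0.2086 K/W
Q = ΔT / R_total = 45 / 0.2086

Q ≈ 216 W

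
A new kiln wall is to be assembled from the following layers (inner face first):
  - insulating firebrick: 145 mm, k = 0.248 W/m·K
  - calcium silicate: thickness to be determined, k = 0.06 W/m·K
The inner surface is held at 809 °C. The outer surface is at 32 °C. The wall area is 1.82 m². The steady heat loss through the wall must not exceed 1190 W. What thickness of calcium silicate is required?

Thermal resistances in series:
R_insulating firebrick = L/(kA) = 0.145/(0.248×1.82) = 0.3213 K/W
Sum of the known resistances R_other = 0.3213 K/W
Required total resistance R_tot = ΔT/Q_allow = 777/1190 = 0.6529 K/W
R_calcium silicate = R_tot − R_other = 0.3317 K/W
L = R·k·A = 0.3317×0.06×1.82

L ≈ 36.2 mm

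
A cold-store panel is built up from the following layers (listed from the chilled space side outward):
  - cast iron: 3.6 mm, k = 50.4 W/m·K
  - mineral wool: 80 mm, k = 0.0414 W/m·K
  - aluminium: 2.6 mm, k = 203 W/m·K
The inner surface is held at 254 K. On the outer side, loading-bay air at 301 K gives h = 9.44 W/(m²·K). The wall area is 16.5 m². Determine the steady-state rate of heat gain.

Q ≈ 380 W

Series thermal resistances:
R_cast iron = L/(kA) = 0.0036/(50.4×16.5) = 4.329×10^-6 K/W
R_mineral wool = L/(kA) = 0.08/(0.0414×16.5) = 0.1171 K/W
R_aluminium = L/(kA) = 0.0026/(203×16.5) = 7.762×10^-7 K/W
R_outer film = 1/(h_o·A) = 1/(9.44×16.5) = 0.00642 K/W
R_total = 0.1235 K/W
Q = ΔT / R_total = 47 / 0.1235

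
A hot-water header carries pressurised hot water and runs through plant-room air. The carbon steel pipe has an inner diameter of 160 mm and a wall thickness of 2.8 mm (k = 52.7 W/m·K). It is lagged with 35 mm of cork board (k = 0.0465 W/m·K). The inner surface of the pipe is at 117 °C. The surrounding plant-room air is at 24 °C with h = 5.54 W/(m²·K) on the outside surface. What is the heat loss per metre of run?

Per-layer cylindrical resistances, series-summed:
R_carbon steel pipe wall = ln(82.8/80)/(2π×52.7×1) = 1.039×10^-4 K/W
R_cork board = ln(117.8/82.8)/(2π×0.0465×1) = 1.207 K/W
R_outer film = 1/(h_o·2πr_oL) = 1/(5.54×2π×0.1178×1) = 0.2439 K/W
R_total = 1.451 K/W
Q = ΔT/R_total = 93/1.451

q′ ≈ 64.1 W/m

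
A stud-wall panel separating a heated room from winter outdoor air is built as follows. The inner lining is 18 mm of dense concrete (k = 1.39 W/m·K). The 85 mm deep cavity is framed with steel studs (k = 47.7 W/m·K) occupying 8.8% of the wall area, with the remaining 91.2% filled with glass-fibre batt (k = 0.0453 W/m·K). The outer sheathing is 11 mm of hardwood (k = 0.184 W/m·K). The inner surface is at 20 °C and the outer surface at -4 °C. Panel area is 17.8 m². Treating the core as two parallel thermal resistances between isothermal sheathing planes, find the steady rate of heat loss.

Sheathing layers in series; stud and cavity paths in parallel between them.
R_inner = 0.018/(1.39×17.8) = 7.275×10^-4 K/W
R_stud  = 0.085/(47.7×0.088×17.8) = 0.001138 K/W
R_cav   = 0.085/(0.0453×0.912×17.8) = 0.1156 K/W
1/R_core = 1/R_stud + 1/R_cav → R_core = 0.001127 K/W
R_outer = 0.011/(0.184×17.8) = 0.003359 K/W
R_total = 0.005213 K/W
Q = ΔT/R_total = 24/0.005213

Q ≈ 4600 W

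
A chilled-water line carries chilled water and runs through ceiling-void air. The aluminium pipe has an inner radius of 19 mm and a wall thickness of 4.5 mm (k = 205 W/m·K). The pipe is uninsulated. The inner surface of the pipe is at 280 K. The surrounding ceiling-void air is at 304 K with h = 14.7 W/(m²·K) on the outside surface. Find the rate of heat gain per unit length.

Treating each annulus and film as a series resistance:
R_aluminium pipe wall = ln(23.5/19)/(2π×205×1) = 1.65×10^-4 K/W
R_outer film = 1/(h_o·2πr_oL) = 1/(14.7×2π×0.0235×1) = 0.4607 K/W
R_total = 0.4609 K/W
Q = ΔT/R_total = 24/0.4609

q′ ≈ 52.1 W/m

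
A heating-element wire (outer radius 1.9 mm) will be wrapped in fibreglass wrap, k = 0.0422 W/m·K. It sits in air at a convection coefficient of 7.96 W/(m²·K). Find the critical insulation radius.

For a cylinder r_cr = k/h = 0.0422/7.96
r_cr = 5.3 mm; since the bare radius (1.9 mm) is below r_cr, adding a thin layer of insulation will *increase* heat loss.

r_cr ≈ 5.3 mm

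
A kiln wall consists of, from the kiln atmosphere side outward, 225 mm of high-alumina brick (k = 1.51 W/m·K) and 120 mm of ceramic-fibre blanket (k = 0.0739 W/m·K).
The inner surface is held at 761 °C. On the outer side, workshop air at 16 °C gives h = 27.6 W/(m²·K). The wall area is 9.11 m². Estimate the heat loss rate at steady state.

Q ≈ 3750 W

Treating each layer as a thermal resistance in series:
R_high-alumina brick = L/(kA) = 0.225/(1.51×9.11) = 0.01636 K/W
R_ceramic-fibre blanket = L/(kA) = 0.12/(0.0739×9.11) = 0.1782 K/W
R_outer film = 1/(h_o·A) = 1/(27.6×9.11) = 0.003977 K/W
R_total = 0.1986 K/W
Q = ΔT / R_total = 745 / 0.1986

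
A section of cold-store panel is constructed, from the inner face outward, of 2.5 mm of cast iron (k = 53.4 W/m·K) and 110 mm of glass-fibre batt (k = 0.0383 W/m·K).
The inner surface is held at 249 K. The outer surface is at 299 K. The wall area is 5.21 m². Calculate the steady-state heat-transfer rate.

Q ≈ 90.7 W

Model the wall as resistances in series:
R_cast iron = L/(kA) = 0.0025/(53.4×5.21) = 8.986×10^-6 K/W
R_glass-fibre batt = L/(kA) = 0.11/(0.0383×5.21) = 0.5513 K/W
R_total = 0.5513 K/W
Q = ΔT / R_total = 50 / 0.5513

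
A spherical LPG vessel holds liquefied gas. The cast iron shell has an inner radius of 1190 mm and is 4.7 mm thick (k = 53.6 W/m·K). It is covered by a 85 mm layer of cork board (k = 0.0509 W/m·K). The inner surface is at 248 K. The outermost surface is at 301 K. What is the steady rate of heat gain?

Spherical conduction: R = (1/r_in − 1/r_out)/(4πk) per layer; series-sum.
R_cast iron shell = (1/1.19 − 1/1.1947)/(4π×53.6) = 4.908×10^-6 K/W
R_cork board = (1/1.1947 − 1/1.2797)/(4π×0.0509) = 0.08692 K/W
R_total = 0.08693 K/W
Q = ΔT/R_total = 53/0.08693

Q ≈ 610 W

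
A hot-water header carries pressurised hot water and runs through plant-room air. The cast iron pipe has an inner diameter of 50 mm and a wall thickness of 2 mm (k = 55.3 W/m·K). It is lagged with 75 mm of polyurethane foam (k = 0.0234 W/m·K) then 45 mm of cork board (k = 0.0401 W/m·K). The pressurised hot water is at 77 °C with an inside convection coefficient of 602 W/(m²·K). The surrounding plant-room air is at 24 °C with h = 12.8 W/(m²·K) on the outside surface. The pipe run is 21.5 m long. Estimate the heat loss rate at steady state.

Q ≈ 108 W

Radial resistances (cylindrical: R_cond = ln(r_o/r_i)/(2πkL), R_conv = 1/(h·2πrL)):
R_inner film = 1/(h_i·2πr₁L) = 1/(602×2π×0.025×21.5) = 4.919×10^-4 K/W
R_cast iron pipe wall = ln(27/25)/(2π×55.3×21.5) = 1.03×10^-5 K/W
R_polyurethane foam = ln(102/27)/(2π×0.0234×21.5) = 0.4205 K/W
R_cork board = ln(147/102)/(2π×0.0401×21.5) = 0.06746 K/W
R_outer film = 1/(h_o·2πr_oL) = 1/(12.8×2π×0.147×21.5) = 0.003934 K/W
R_total = 0.4924 K/W
Q = ΔT/R_total = 53/0.4924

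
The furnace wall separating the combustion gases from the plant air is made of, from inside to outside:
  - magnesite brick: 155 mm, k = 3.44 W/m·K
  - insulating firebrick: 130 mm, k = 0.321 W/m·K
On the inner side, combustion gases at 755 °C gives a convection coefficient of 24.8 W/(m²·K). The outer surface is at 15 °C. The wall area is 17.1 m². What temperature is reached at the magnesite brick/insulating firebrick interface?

Thermal resistances in series:
R_inner film = 1/(h_i·A) = 1/(24.8×17.1) = 0.002358 K/W
R_magnesite brick = L/(kA) = 0.155/(3.44×17.1) = 0.002635 K/W
R_insulating firebrick = L/(kA) = 0.13/(0.321×17.1) = 0.02368 K/W
R_total = 0.02868 K/W;  Q = ΔT/R_total = 740/0.02868 = 25810 W
T_interface = T_inner − Q·ΣR(inner→interface) = 755 − 25800×0.004993

T ≈ 626 °C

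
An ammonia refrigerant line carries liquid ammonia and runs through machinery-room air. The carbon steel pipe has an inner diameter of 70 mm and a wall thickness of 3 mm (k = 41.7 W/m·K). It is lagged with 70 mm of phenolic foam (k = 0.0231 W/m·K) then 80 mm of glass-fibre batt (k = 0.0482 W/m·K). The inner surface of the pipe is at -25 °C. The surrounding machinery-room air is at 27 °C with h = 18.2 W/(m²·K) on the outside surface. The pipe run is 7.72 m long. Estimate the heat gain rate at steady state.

Treating each annulus and film as a series resistance:
R_carbon steel pipe wall = ln(38/35)/(2π×41.7×7.72) = 4.066×10^-5 K/W
R_phenolic foam = ln(108/38)/(2π×0.0231×7.72) = 0.9322 K/W
R_glass-fibre batt = ln(188/108)/(2π×0.0482×7.72) = 0.2371 K/W
R_outer film = 1/(h_o·2πr_oL) = 1/(18.2×2π×0.188×7.72) = 0.006025 K/W
R_total = 1.175 K/W
Q = ΔT/R_total = 52/1.175

Q ≈ 44.2 W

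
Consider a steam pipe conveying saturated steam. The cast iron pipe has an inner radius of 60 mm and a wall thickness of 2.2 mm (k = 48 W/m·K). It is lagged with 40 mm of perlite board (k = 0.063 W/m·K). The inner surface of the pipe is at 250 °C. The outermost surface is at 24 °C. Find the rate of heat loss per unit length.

q′ ≈ 180 W/m

Cylindrical conduction, so R = ln(r₂/r₁)/(2πkL) per layer, in series:
R_cast iron pipe wall = ln(62.2/60)/(2π×48×1) = 1.194×10^-4 K/W
R_perlite board = ln(102.2/62.2)/(2π×0.063×1) = 1.254 K/W
R_total = 1.255 K/W
Q = ΔT/R_total = 226/1.255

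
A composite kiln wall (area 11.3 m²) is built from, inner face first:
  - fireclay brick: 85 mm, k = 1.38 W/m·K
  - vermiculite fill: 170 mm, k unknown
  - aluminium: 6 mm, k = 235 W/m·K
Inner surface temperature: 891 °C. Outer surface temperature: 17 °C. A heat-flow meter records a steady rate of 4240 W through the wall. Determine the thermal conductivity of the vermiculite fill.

k ≈ 0.075 W/(m·K)

Series thermal resistances:
R_fireclay brick = L/(kA) = 0.085/(1.38×11.3) = 0.005451 K/W
R_aluminium = L/(kA) = 0.006/(235×11.3) = 2.259×10^-6 K/W
Sum of known resistances R_other = 0.005453 K/W
Total R = ΔT/Q = 874/4240 = 0.2061 K/W
R_vermiculite fill = R_total − R_other = 0.2007 K/W
k = L/(R·A) = 0.17/(0.2007×11.3)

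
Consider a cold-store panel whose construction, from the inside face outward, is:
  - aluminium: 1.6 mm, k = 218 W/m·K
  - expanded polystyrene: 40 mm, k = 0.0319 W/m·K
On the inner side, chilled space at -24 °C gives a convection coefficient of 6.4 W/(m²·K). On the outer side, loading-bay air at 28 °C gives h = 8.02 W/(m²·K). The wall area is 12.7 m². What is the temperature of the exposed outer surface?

T ≈ 23.8 °C

Thermal resistances in series:
R_inner film = 1/(h_i·A) = 1/(6.4×12.7) = 0.0123 K/W
R_aluminium = L/(kA) = 0.0016/(218×12.7) = 5.779×10^-7 K/W
R_expanded polystyrene = L/(kA) = 0.04/(0.0319×12.7) = 0.09873 K/W
R_outer film = 1/(h_o·A) = 1/(8.02×12.7) = 0.009818 K/W
R_total = 0.1209 K/W;  Q = ΔT/R_total = 52/0.1209 = 430.3 W
T_interface = T_inner + Q·ΣR(inner→interface) = -24 + 430×0.111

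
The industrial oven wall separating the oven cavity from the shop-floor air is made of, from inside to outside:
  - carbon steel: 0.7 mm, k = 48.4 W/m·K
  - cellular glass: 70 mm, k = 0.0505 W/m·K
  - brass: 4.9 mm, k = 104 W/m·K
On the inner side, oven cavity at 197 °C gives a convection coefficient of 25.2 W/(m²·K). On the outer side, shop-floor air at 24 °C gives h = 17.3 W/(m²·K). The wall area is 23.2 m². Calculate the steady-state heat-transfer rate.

Q ≈ 2710 W

Using the resistance-network approach (series):
R_inner film = 1/(h_i·A) = 1/(25.2×23.2) = 0.00171 K/W
R_carbon steel = L/(kA) = 0.0007/(48.4×23.2) = 6.234×10^-7 K/W
R_cellular glass = L/(kA) = 0.07/(0.0505×23.2) = 0.05975 K/W
R_brass = L/(kA) = 0.0049/(104×23.2) = 2.031×10^-6 K/W
R_outer film = 1/(h_o·A) = 1/(17.3×23.2) = 0.002492 K/W
R_total = 0.06395 K/W
Q = ΔT / R_total = 173 / 0.06395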